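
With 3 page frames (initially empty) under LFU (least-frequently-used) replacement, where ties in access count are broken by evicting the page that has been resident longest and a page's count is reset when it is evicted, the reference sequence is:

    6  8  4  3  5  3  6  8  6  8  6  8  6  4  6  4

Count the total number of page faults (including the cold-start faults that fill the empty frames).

8

6: miss, frames (6)
8: miss, frames (6 8)
4: miss, frames (6 8 4)
3: miss, evict 6, frames (8 4 3)
5: miss, evict 8, frames (4 3 5)
3: hit
6: miss, evict 4, frames (3 5 6)
8: miss, evict 5, frames (3 6 8)
6: hit
8: hit
6: hit
8: hit
6: hit
4: miss, evict 3, frames (6 8 4)
6: hit
4: hit
Page faults: 8.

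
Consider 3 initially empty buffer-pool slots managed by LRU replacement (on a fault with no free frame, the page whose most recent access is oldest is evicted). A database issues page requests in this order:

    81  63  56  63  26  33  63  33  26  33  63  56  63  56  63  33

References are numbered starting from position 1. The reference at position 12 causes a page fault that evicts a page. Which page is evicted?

pos 1: 81 -> miss, frames [81]
pos 2: 63 -> miss, frames [81, 63]
pos 3: 56 -> miss, frames [81, 63, 56]
pos 4: 63 -> hit
pos 5: 26 -> miss, evict 81, frames [56, 63, 26]
pos 6: 33 -> miss, evict 56, frames [63, 26, 33]
pos 7: 63 -> hit
pos 8: 33 -> hit
pos 9: 26 -> hit
pos 10: 33 -> hit
pos 11: 63 -> hit
pos 12: 56 -> miss, evict 26, frames [33, 63, 56]
At position 12, page 26 is evicted.

26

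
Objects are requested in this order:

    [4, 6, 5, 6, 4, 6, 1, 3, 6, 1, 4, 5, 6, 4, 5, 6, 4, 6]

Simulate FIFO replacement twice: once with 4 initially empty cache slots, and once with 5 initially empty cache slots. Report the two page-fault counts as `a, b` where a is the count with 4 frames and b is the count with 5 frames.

8, 5

4 frames: F F F . . . F F . . F . F . F . . . → 8 faults.
5 frames: F F F . . . F F . . . . . . . . . . → 5 faults.
5 < 8: adding a frame reduced faults, as is typical.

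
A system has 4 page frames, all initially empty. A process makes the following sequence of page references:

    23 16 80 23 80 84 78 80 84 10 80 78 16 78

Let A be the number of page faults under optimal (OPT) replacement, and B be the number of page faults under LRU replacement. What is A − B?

Under OPT: F F F . . F F . . F . . . . → 6 faults.
Under LRU: F F F . . F F . . F . . F . → 7 faults.
A − B = 6 − 7 = -1.

-1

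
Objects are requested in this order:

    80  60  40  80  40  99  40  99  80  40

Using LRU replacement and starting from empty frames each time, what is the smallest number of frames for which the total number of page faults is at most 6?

3

f=1: 10 faults
f=2: 7 faults
f=3: 4 faults
f=4: 4 faults
Smallest f with faults ≤ 6 is 3.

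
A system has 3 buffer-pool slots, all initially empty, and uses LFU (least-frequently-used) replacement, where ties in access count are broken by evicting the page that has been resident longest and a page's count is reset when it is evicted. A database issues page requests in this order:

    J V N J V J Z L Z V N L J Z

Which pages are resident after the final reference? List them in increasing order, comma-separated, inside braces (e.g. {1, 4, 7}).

{J, V, Z}

J → fault, frames {J}
V → fault, frames {J,V}
N → fault, frames {J,V,N}
J → hit
V → hit
J → hit
Z → fault, evict N, frames {J,V,Z}
L → fault, evict Z, frames {J,V,L}
Z → fault, evict L, frames {J,V,Z}
V → hit
N → fault, evict Z, frames {J,V,N}
L → fault, evict N, frames {J,V,L}
J → hit
Z → fault, evict L, frames {J,V,Z}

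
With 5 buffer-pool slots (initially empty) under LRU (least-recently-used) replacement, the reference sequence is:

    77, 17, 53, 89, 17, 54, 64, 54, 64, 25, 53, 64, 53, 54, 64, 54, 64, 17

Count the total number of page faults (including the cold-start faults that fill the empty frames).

77 → miss, frames {77}
17 → miss, frames {77,17}
53 → miss, frames {77,17,53}
89 → miss, frames {77,17,53,89}
17 → hit
54 → miss, frames {77,53,89,17,54}
64 → miss, evict 77, frames {53,89,17,54,64}
54 → hit
64 → hit
25 → miss, evict 53, frames {89,17,54,64,25}
53 → miss, evict 89, frames {17,54,64,25,53}
64 → hit
53 → hit
54 → hit
64 → hit
54 → hit
64 → hit
17 → hit
Page faults: 8.

8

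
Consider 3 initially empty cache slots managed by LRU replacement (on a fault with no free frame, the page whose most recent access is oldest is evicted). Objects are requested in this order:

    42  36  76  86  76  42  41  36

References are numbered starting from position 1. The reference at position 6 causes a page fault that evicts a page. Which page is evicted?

36

pos 1: 42 -> fault, frames (42)
pos 2: 36 -> fault, frames (42 36)
pos 3: 76 -> fault, frames (42 36 76)
pos 4: 86 -> fault, evict 42, frames (36 76 86)
pos 5: 76 -> hit
pos 6: 42 -> fault, evict 36, frames (86 76 42)
At position 6, page 36 is evicted.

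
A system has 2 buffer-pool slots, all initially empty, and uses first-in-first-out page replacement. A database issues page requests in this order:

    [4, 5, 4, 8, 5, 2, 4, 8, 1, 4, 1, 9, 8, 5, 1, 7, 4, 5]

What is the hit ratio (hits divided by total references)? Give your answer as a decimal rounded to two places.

0.17

4: fault, frames [4]
5: fault, frames [4, 5]
4: hit
8: fault, evict 4, frames [5, 8]
5: hit
2: fault, evict 5, frames [8, 2]
4: fault, evict 8, frames [2, 4]
8: fault, evict 2, frames [4, 8]
1: fault, evict 4, frames [8, 1]
4: fault, evict 8, frames [1, 4]
1: hit
9: fault, evict 1, frames [4, 9]
8: fault, evict 4, frames [9, 8]
5: fault, evict 9, frames [8, 5]
1: fault, evict 8, frames [5, 1]
7: fault, evict 5, frames [1, 7]
4: fault, evict 1, frames [7, 4]
5: fault, evict 7, frames [4, 5]
Hits: 3 of 18 references → 3/18 = 0.1667.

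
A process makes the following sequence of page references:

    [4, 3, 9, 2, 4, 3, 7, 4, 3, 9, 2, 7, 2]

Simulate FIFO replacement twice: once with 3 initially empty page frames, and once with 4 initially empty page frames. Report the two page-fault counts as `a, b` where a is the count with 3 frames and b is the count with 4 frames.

9, 10

3 frames: F F F F F F F . . F F . . → 9 faults.
4 frames: F F F F . . F F F F F F . → 10 faults.
10 > 9: adding a frame increased faults — Belady's anomaly.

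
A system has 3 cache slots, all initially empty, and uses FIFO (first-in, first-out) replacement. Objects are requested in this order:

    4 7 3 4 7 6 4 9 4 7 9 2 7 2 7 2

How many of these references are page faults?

4: fault, frames [4]
7: fault, frames [4, 7]
3: fault, frames [4, 7, 3]
4: hit
7: hit
6: fault, evict 4, frames [7, 3, 6]
4: fault, evict 7, frames [3, 6, 4]
9: fault, evict 3, frames [6, 4, 9]
4: hit
7: fault, evict 6, frames [4, 9, 7]
9: hit
2: fault, evict 4, frames [9, 7, 2]
7: hit
2: hit
7: hit
2: hit
Page faults: 8.

8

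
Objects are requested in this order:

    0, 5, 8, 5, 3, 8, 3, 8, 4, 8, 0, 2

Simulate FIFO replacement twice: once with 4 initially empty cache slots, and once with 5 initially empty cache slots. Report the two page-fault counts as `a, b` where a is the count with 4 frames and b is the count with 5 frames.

7, 6

4 frames: F F F . F . . . F . F F → 7 faults.
5 frames: F F F . F . . . F . . F → 6 faults.
6 < 7: adding a frame reduced faults, as is typical.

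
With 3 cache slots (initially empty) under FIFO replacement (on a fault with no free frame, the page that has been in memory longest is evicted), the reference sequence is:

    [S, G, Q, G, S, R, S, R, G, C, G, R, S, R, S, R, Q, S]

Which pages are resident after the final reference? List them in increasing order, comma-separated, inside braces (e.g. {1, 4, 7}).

S → miss, frames {S}
G → miss, frames {S,G}
Q → miss, frames {S,G,Q}
G → hit
S → hit
R → miss, evict S, frames {G,Q,R}
S → miss, evict G, frames {Q,R,S}
R → hit
G → miss, evict Q, frames {R,S,G}
C → miss, evict R, frames {S,G,C}
G → hit
R → miss, evict S, frames {G,C,R}
S → miss, evict G, frames {C,R,S}
R → hit
S → hit
R → hit
Q → miss, evict C, frames {R,S,Q}
S → hit

{Q, R, S}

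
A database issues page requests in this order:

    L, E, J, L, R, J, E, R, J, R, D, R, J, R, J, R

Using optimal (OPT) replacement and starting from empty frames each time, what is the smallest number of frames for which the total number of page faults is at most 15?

f=1: 16 faults
f=2: 8 faults
f=3: 5 faults
f=4: 5 faults
f=5: 5 faults
Smallest f with faults ≤ 15 is 2.

2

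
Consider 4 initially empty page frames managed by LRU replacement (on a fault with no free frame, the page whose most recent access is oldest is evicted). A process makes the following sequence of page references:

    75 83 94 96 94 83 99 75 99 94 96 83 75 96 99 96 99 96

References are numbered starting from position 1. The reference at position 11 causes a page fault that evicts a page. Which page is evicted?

83

pos 1: 75 -> fault, frames {75}
pos 2: 83 -> fault, frames {75,83}
pos 3: 94 -> fault, frames {75,83,94}
pos 4: 96 -> fault, frames {75,83,94,96}
pos 5: 94 -> hit
pos 6: 83 -> hit
pos 7: 99 -> fault, evict 75, frames {96,94,83,99}
pos 8: 75 -> fault, evict 96, frames {94,83,99,75}
pos 9: 99 -> hit
pos 10: 94 -> hit
pos 11: 96 -> fault, evict 83, frames {75,99,94,96}
At position 11, page 83 is evicted.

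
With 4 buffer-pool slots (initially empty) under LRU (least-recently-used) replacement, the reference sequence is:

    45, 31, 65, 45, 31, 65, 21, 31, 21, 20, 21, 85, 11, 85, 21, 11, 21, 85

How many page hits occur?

11

45: fault, frames {45}
31: fault, frames {45,31}
65: fault, frames {45,31,65}
45: hit
31: hit
65: hit
21: fault, frames {45,31,65,21}
31: hit
21: hit
20: fault, evict 45, frames {65,31,21,20}
21: hit
85: fault, evict 65, frames {31,20,21,85}
11: fault, evict 31, frames {20,21,85,11}
85: hit
21: hit
11: hit
21: hit
85: hit
Hits: 11.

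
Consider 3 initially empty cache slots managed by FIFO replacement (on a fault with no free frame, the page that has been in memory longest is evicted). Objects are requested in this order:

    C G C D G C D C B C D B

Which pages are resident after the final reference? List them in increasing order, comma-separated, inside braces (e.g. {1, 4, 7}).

{B, C, D}

C -> miss, frames [C]
G -> miss, frames [C, G]
C -> hit
D -> miss, frames [C, G, D]
G -> hit
C -> hit
D -> hit
C -> hit
B -> miss, evict C, frames [G, D, B]
C -> miss, evict G, frames [D, B, C]
D -> hit
B -> hit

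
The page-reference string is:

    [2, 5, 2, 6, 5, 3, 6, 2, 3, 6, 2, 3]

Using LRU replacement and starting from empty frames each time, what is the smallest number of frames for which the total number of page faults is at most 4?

4

f=1: 12 faults
f=2: 11 faults
f=3: 5 faults
f=4: 4 faults
Smallest f with faults ≤ 4 is 4.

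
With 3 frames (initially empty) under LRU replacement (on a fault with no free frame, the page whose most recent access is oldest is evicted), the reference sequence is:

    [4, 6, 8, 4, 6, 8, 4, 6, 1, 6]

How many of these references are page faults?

4: miss, frames (4)
6: miss, frames (4 6)
8: miss, frames (4 6 8)
4: hit
6: hit
8: hit
4: hit
6: hit
1: miss, evict 8, frames (4 6 1)
6: hit
Page faults: 4.

4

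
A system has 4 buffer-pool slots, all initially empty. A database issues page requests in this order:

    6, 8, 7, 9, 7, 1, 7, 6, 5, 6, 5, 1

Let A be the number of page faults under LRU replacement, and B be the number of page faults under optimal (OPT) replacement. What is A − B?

1

Under LRU: F F F F . F . F F . . . → 7 faults.
Under OPT: F F F F . F . . F . . . → 6 faults.
A − B = 7 − 6 = 1.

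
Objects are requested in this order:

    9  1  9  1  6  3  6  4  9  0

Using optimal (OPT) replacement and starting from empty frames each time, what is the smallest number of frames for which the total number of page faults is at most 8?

2

f=1: 10 faults
f=2: 7 faults
f=3: 6 faults
f=4: 6 faults
f=5: 6 faults
f=6: 6 faults
Smallest f with faults ≤ 8 is 2.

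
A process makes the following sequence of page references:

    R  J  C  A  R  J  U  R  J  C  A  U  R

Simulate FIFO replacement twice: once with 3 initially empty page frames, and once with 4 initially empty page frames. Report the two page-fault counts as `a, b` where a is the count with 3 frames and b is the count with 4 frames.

3 frames: F F F F F F F . . F F . F → 10 faults.
4 frames: F F F F . . F F F F F F F → 11 faults.
11 > 10: adding a frame increased faults — Belady's anomaly.

10, 11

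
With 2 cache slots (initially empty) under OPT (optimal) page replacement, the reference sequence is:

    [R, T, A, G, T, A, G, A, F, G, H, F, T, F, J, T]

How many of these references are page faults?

R -> miss, frames {R}
T -> miss, frames {R,T}
A -> miss, evict R, frames {T,A}
G -> miss, evict A, frames {T,G}
T -> hit
A -> miss, evict T, frames {G,A}
G -> hit
A -> hit
F -> miss, evict A, frames {G,F}
G -> hit
H -> miss, evict G, frames {F,H}
F -> hit
T -> miss, evict H, frames {F,T}
F -> hit
J -> miss, evict F, frames {T,J}
T -> hit
Page faults: 9.

9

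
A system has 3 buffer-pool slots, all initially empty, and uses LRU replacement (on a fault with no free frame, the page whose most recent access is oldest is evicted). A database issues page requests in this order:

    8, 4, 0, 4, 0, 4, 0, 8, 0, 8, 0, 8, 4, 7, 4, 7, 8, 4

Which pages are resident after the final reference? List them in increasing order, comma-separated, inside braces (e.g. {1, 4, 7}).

{4, 7, 8}

8 -> miss, frames {8}
4 -> miss, frames {8,4}
0 -> miss, frames {8,4,0}
4 -> hit
0 -> hit
4 -> hit
0 -> hit
8 -> hit
0 -> hit
8 -> hit
0 -> hit
8 -> hit
4 -> hit
7 -> miss, evict 0, frames {8,4,7}
4 -> hit
7 -> hit
8 -> hit
4 -> hit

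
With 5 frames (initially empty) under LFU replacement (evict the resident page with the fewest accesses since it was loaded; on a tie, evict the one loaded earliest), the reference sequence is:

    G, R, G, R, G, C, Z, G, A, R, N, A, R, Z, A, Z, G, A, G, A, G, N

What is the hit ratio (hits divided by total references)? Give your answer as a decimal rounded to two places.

G: miss, frames (G)
R: miss, frames (G R)
G: hit
R: hit
G: hit
C: miss, frames (G R C)
Z: miss, frames (G R C Z)
G: hit
A: miss, frames (G R C Z A)
R: hit
N: miss, evict C, frames (G R Z A N)
A: hit
R: hit
Z: hit
A: hit
Z: hit
G: hit
A: hit
G: hit
A: hit
G: hit
N: hit
Hits: 16 of 22 references → 16/22 = 0.7273.

0.73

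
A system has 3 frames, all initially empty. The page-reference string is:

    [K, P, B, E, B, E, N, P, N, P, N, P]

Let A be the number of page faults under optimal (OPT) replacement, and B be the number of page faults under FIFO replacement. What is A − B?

-1

Under OPT: F F F F . . F . . . . . → 5 faults.
Under FIFO: F F F F . . F F . . . . → 6 faults.
A − B = 5 − 6 = -1.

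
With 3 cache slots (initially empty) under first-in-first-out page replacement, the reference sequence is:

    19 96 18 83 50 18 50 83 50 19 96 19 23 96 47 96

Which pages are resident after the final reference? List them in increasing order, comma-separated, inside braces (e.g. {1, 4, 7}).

{23, 47, 96}

19: fault, frames {19}
96: fault, frames {19,96}
18: fault, frames {19,96,18}
83: fault, evict 19, frames {96,18,83}
50: fault, evict 96, frames {18,83,50}
18: hit
50: hit
83: hit
50: hit
19: fault, evict 18, frames {83,50,19}
96: fault, evict 83, frames {50,19,96}
19: hit
23: fault, evict 50, frames {19,96,23}
96: hit
47: fault, evict 19, frames {96,23,47}
96: hit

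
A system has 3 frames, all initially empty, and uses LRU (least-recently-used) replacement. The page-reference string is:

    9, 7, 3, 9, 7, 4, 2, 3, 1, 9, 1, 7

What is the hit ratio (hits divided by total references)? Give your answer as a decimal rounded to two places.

9 → miss, frames (9)
7 → miss, frames (9 7)
3 → miss, frames (9 7 3)
9 → hit
7 → hit
4 → miss, evict 3, frames (9 7 4)
2 → miss, evict 9, frames (7 4 2)
3 → miss, evict 7, frames (4 2 3)
1 → miss, evict 4, frames (2 3 1)
9 → miss, evict 2, frames (3 1 9)
1 → hit
7 → miss, evict 3, frames (9 1 7)
Hits: 3 of 12 references → 3/12 = 0.2500.

0.25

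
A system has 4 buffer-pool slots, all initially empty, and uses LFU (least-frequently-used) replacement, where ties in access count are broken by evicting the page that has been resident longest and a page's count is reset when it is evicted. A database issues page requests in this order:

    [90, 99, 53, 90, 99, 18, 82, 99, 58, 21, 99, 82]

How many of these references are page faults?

90 → fault, frames (90)
99 → fault, frames (90 99)
53 → fault, frames (90 99 53)
90 → hit
99 → hit
18 → fault, frames (90 99 53 18)
82 → fault, evict 53, frames (90 99 18 82)
99 → hit
58 → fault, evict 18, frames (90 99 82 58)
21 → fault, evict 82, frames (90 99 58 21)
99 → hit
82 → fault, evict 58, frames (90 99 21 82)
Page faults: 8.

8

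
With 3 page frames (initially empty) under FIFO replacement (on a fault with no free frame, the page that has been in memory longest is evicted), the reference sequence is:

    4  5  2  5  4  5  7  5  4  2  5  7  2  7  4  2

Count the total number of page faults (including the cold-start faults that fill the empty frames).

4: fault, frames {4}
5: fault, frames {4,5}
2: fault, frames {4,5,2}
5: hit
4: hit
5: hit
7: fault, evict 4, frames {5,2,7}
5: hit
4: fault, evict 5, frames {2,7,4}
2: hit
5: fault, evict 2, frames {7,4,5}
7: hit
2: fault, evict 7, frames {4,5,2}
7: fault, evict 4, frames {5,2,7}
4: fault, evict 5, frames {2,7,4}
2: hit
Page faults: 9.

9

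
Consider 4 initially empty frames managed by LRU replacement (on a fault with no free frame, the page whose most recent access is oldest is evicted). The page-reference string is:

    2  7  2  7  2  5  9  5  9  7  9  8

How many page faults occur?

2 -> fault, frames {2}
7 -> fault, frames {2,7}
2 -> hit
7 -> hit
2 -> hit
5 -> fault, frames {7,2,5}
9 -> fault, frames {7,2,5,9}
5 -> hit
9 -> hit
7 -> hit
9 -> hit
8 -> fault, evict 2, frames {5,7,9,8}
Page faults: 5.

5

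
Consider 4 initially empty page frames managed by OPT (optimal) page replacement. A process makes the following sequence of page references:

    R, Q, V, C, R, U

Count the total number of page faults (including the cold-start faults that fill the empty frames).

5

R: fault, frames [R]
Q: fault, frames [R, Q]
V: fault, frames [R, Q, V]
C: fault, frames [R, Q, V, C]
R: hit
U: fault, evict C, frames [R, Q, V, U]
Page faults: 5.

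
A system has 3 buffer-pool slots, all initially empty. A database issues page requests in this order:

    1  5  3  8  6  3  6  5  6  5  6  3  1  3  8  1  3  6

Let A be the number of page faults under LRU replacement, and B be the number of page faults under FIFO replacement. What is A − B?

-1

Under LRU: F F F F F . . F . . . . F . F . . F → 9 faults.
Under FIFO: F F F F F . . F . . . F F . F . . F → 10 faults.
A − B = 9 − 10 = -1.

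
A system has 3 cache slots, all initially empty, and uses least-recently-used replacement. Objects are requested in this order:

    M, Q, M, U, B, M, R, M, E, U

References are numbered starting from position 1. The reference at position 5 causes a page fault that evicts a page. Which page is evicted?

pos 1: M: miss, frames [M]
pos 2: Q: miss, frames [M, Q]
pos 3: M: hit
pos 4: U: miss, frames [Q, M, U]
pos 5: B: miss, evict Q, frames [M, U, B]
At position 5, page Q is evicted.

Q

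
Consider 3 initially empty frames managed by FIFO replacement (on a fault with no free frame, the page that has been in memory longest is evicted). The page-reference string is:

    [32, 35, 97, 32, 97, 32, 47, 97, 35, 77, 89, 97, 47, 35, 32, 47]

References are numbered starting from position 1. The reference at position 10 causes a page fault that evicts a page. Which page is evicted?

35

pos 1: 32 → miss, frames {32}
pos 2: 35 → miss, frames {32,35}
pos 3: 97 → miss, frames {32,35,97}
pos 4: 32 → hit
pos 5: 97 → hit
pos 6: 32 → hit
pos 7: 47 → miss, evict 32, frames {35,97,47}
pos 8: 97 → hit
pos 9: 35 → hit
pos 10: 77 → miss, evict 35, frames {97,47,77}
At position 10, page 35 is evicted.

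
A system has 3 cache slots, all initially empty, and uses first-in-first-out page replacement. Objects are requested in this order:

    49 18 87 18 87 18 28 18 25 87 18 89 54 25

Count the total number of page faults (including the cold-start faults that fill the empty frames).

9

49 → miss, frames (49)
18 → miss, frames (49 18)
87 → miss, frames (49 18 87)
18 → hit
87 → hit
18 → hit
28 → miss, evict 49, frames (18 87 28)
18 → hit
25 → miss, evict 18, frames (87 28 25)
87 → hit
18 → miss, evict 87, frames (28 25 18)
89 → miss, evict 28, frames (25 18 89)
54 → miss, evict 25, frames (18 89 54)
25 → miss, evict 18, frames (89 54 25)
Page faults: 9.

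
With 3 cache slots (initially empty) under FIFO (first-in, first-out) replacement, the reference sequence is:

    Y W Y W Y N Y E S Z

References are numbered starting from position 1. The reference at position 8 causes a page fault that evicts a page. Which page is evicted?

pos 1: Y: miss, frames {Y}
pos 2: W: miss, frames {Y,W}
pos 3: Y: hit
pos 4: W: hit
pos 5: Y: hit
pos 6: N: miss, frames {Y,W,N}
pos 7: Y: hit
pos 8: E: miss, evict Y, frames {W,N,E}
At position 8, page Y is evicted.

Y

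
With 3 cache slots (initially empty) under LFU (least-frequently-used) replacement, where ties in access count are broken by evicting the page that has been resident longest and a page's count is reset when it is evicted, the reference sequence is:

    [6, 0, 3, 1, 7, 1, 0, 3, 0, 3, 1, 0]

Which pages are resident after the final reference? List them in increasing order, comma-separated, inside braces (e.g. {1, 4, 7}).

6 -> miss, frames [6]
0 -> miss, frames [6, 0]
3 -> miss, frames [6, 0, 3]
1 -> miss, evict 6, frames [0, 3, 1]
7 -> miss, evict 0, frames [3, 1, 7]
1 -> hit
0 -> miss, evict 3, frames [1, 7, 0]
3 -> miss, evict 7, frames [1, 0, 3]
0 -> hit
3 -> hit
1 -> hit
0 -> hit

{0, 1, 3}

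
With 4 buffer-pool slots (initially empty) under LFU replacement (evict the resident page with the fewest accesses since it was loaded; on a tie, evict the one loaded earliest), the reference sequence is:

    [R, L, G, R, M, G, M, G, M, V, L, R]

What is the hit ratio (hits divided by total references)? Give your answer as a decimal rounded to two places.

R → fault, frames {R}
L → fault, frames {R,L}
G → fault, frames {R,L,G}
R → hit
M → fault, frames {R,L,G,M}
G → hit
M → hit
G → hit
M → hit
V → fault, evict L, frames {R,G,M,V}
L → fault, evict V, frames {R,G,M,L}
R → hit
Hits: 6 of 12 references → 6/12 = 0.5000.

0.50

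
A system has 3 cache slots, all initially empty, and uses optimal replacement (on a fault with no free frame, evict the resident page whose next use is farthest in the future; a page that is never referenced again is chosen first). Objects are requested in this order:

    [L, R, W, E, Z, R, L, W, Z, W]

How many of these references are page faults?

L: miss, frames (L)
R: miss, frames (L R)
W: miss, frames (L R W)
E: miss, evict W, frames (L R E)
Z: miss, evict E, frames (L R Z)
R: hit
L: hit
W: miss, evict R, frames (L Z W)
Z: hit
W: hit
Page faults: 6.

6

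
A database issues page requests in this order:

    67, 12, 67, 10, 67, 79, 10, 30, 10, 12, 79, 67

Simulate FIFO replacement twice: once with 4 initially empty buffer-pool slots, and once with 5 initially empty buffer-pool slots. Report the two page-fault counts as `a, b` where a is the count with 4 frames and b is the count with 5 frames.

6, 5

4 frames: F F . F . F . F . . . F → 6 faults.
5 frames: F F . F . F . F . . . . → 5 faults.
5 < 6: adding a frame reduced faults, as is typical.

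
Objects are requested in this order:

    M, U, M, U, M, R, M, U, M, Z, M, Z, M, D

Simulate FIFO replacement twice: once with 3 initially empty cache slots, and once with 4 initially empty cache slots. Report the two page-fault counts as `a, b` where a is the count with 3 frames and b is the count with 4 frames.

3 frames: F F . . . F . . . F F . . F → 6 faults.
4 frames: F F . . . F . . . F . . . F → 5 faults.
5 < 6: adding a frame reduced faults, as is typical.

6, 5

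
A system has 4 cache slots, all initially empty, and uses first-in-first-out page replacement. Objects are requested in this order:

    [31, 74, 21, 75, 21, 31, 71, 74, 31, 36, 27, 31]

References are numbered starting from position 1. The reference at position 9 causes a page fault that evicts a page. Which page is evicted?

pos 1: 31 → miss, frames [31]
pos 2: 74 → miss, frames [31, 74]
pos 3: 21 → miss, frames [31, 74, 21]
pos 4: 75 → miss, frames [31, 74, 21, 75]
pos 5: 21 → hit
pos 6: 31 → hit
pos 7: 71 → miss, evict 31, frames [74, 21, 75, 71]
pos 8: 74 → hit
pos 9: 31 → miss, evict 74, frames [21, 75, 71, 31]
At position 9, page 74 is evicted.

74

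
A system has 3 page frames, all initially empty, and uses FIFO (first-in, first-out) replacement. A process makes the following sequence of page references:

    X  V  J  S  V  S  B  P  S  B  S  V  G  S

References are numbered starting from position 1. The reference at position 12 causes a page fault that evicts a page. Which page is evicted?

pos 1: X → fault, frames [X]
pos 2: V → fault, frames [X, V]
pos 3: J → fault, frames [X, V, J]
pos 4: S → fault, evict X, frames [V, J, S]
pos 5: V → hit
pos 6: S → hit
pos 7: B → fault, evict V, frames [J, S, B]
pos 8: P → fault, evict J, frames [S, B, P]
pos 9: S → hit
pos 10: B → hit
pos 11: S → hit
pos 12: V → fault, evict S, frames [B, P, V]
At position 12, page S is evicted.

S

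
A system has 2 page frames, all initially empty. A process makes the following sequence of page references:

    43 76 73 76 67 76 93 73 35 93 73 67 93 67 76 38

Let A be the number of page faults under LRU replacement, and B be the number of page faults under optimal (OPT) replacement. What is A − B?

2

Under LRU: F F F . F . F F F F F F F . F F → 13 faults.
Under OPT: F F F . F . F F F . F F . . F F → 11 faults.
A − B = 13 − 11 = 2.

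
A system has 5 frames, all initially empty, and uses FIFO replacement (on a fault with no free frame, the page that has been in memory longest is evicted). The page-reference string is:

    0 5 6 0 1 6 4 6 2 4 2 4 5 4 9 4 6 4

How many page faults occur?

0: fault, frames {0}
5: fault, frames {0,5}
6: fault, frames {0,5,6}
0: hit
1: fault, frames {0,5,6,1}
6: hit
4: fault, frames {0,5,6,1,4}
6: hit
2: fault, evict 0, frames {5,6,1,4,2}
4: hit
2: hit
4: hit
5: hit
4: hit
9: fault, evict 5, frames {6,1,4,2,9}
4: hit
6: hit
4: hit
Page faults: 7.

7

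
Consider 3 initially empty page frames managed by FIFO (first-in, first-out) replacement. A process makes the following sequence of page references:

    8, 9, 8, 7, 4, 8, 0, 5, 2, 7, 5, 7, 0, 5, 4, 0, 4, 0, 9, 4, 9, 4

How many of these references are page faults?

13

8 -> fault, frames {8}
9 -> fault, frames {8,9}
8 -> hit
7 -> fault, frames {8,9,7}
4 -> fault, evict 8, frames {9,7,4}
8 -> fault, evict 9, frames {7,4,8}
0 -> fault, evict 7, frames {4,8,0}
5 -> fault, evict 4, frames {8,0,5}
2 -> fault, evict 8, frames {0,5,2}
7 -> fault, evict 0, frames {5,2,7}
5 -> hit
7 -> hit
0 -> fault, evict 5, frames {2,7,0}
5 -> fault, evict 2, frames {7,0,5}
4 -> fault, evict 7, frames {0,5,4}
0 -> hit
4 -> hit
0 -> hit
9 -> fault, evict 0, frames {5,4,9}
4 -> hit
9 -> hit
4 -> hit
Page faults: 13.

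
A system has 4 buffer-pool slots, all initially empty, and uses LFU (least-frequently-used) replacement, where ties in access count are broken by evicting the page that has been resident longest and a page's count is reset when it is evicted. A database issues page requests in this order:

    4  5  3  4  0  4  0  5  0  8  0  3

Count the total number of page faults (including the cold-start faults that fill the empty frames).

4: miss, frames [4]
5: miss, frames [4, 5]
3: miss, frames [4, 5, 3]
4: hit
0: miss, frames [4, 5, 3, 0]
4: hit
0: hit
5: hit
0: hit
8: miss, evict 3, frames [4, 5, 0, 8]
0: hit
3: miss, evict 8, frames [4, 5, 0, 3]
Page faults: 6.

6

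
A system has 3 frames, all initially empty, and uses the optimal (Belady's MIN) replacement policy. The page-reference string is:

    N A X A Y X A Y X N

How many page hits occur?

N -> miss, frames {N}
A -> miss, frames {N,A}
X -> miss, frames {N,A,X}
A -> hit
Y -> miss, evict N, frames {A,X,Y}
X -> hit
A -> hit
Y -> hit
X -> hit
N -> miss, evict Y, frames {A,X,N}
Hits: 5.

5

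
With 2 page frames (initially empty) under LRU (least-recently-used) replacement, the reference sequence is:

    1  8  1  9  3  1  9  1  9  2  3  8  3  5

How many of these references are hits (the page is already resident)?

1: miss, frames [1]
8: miss, frames [1, 8]
1: hit
9: miss, evict 8, frames [1, 9]
3: miss, evict 1, frames [9, 3]
1: miss, evict 9, frames [3, 1]
9: miss, evict 3, frames [1, 9]
1: hit
9: hit
2: miss, evict 1, frames [9, 2]
3: miss, evict 9, frames [2, 3]
8: miss, evict 2, frames [3, 8]
3: hit
5: miss, evict 8, frames [3, 5]
Hits: 4.

4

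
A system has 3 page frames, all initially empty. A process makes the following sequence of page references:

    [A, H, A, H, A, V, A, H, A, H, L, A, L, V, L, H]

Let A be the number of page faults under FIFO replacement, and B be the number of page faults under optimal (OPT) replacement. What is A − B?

1

Under FIFO: F F . . . F . . . . F F . . . F → 6 faults.
Under OPT: F F . . . F . . . . F . . . . F → 5 faults.
A − B = 6 − 5 = 1.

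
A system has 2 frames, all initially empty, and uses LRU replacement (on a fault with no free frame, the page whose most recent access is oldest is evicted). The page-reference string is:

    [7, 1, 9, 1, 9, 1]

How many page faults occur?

3

7 -> fault, frames [7]
1 -> fault, frames [7, 1]
9 -> fault, evict 7, frames [1, 9]
1 -> hit
9 -> hit
1 -> hit
Page faults: 3.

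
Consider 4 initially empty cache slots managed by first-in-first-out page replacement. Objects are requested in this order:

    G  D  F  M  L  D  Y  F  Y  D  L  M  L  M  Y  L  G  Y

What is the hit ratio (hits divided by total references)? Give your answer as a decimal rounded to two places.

G -> miss, frames [G]
D -> miss, frames [G, D]
F -> miss, frames [G, D, F]
M -> miss, frames [G, D, F, M]
L -> miss, evict G, frames [D, F, M, L]
D -> hit
Y -> miss, evict D, frames [F, M, L, Y]
F -> hit
Y -> hit
D -> miss, evict F, frames [M, L, Y, D]
L -> hit
M -> hit
L -> hit
M -> hit
Y -> hit
L -> hit
G -> miss, evict M, frames [L, Y, D, G]
Y -> hit
Hits: 10 of 18 references → 10/18 = 0.5556.

0.56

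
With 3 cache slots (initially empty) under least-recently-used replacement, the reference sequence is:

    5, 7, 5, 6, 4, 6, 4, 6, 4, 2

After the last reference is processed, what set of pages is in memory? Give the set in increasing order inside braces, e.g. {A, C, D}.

{2, 4, 6}

5 -> fault, frames (5)
7 -> fault, frames (5 7)
5 -> hit
6 -> fault, frames (7 5 6)
4 -> fault, evict 7, frames (5 6 4)
6 -> hit
4 -> hit
6 -> hit
4 -> hit
2 -> fault, evict 5, frames (6 4 2)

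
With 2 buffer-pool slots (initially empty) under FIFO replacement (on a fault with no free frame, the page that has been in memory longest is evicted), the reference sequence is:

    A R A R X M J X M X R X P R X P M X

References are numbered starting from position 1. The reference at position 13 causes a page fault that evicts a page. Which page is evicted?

R

pos 1: A -> fault, frames [A]
pos 2: R -> fault, frames [A, R]
pos 3: A -> hit
pos 4: R -> hit
pos 5: X -> fault, evict A, frames [R, X]
pos 6: M -> fault, evict R, frames [X, M]
pos 7: J -> fault, evict X, frames [M, J]
pos 8: X -> fault, evict M, frames [J, X]
pos 9: M -> fault, evict J, frames [X, M]
pos 10: X -> hit
pos 11: R -> fault, evict X, frames [M, R]
pos 12: X -> fault, evict M, frames [R, X]
pos 13: P -> fault, evict R, frames [X, P]
At position 13, page R is evicted.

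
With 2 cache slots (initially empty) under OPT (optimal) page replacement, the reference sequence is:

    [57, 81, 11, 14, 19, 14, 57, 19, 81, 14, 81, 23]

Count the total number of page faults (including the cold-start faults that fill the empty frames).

57 → miss, frames [57]
81 → miss, frames [57, 81]
11 → miss, evict 81, frames [57, 11]
14 → miss, evict 11, frames [57, 14]
19 → miss, evict 57, frames [14, 19]
14 → hit
57 → miss, evict 14, frames [19, 57]
19 → hit
81 → miss, evict 57, frames [19, 81]
14 → miss, evict 19, frames [81, 14]
81 → hit
23 → miss, evict 14, frames [81, 23]
Page faults: 9.

9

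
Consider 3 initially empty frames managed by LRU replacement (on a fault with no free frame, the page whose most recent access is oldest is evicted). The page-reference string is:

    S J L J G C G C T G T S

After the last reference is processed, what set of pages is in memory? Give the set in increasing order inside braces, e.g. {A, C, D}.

S: fault, frames {S}
J: fault, frames {S,J}
L: fault, frames {S,J,L}
J: hit
G: fault, evict S, frames {L,J,G}
C: fault, evict L, frames {J,G,C}
G: hit
C: hit
T: fault, evict J, frames {G,C,T}
G: hit
T: hit
S: fault, evict C, frames {G,T,S}

{G, S, T}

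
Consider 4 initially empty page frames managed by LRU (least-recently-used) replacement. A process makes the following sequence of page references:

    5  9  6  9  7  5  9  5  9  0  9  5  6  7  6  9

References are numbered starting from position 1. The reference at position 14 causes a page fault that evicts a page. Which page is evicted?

0

pos 1: 5 -> miss, frames [5]
pos 2: 9 -> miss, frames [5, 9]
pos 3: 6 -> miss, frames [5, 9, 6]
pos 4: 9 -> hit
pos 5: 7 -> miss, frames [5, 6, 9, 7]
pos 6: 5 -> hit
pos 7: 9 -> hit
pos 8: 5 -> hit
pos 9: 9 -> hit
pos 10: 0 -> miss, evict 6, frames [7, 5, 9, 0]
pos 11: 9 -> hit
pos 12: 5 -> hit
pos 13: 6 -> miss, evict 7, frames [0, 9, 5, 6]
pos 14: 7 -> miss, evict 0, frames [9, 5, 6, 7]
At position 14, page 0 is evicted.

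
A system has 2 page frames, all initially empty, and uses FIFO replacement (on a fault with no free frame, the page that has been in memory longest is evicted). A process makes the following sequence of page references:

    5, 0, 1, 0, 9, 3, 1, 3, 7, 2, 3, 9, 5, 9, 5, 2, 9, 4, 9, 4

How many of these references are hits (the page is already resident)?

5 -> fault, frames [5]
0 -> fault, frames [5, 0]
1 -> fault, evict 5, frames [0, 1]
0 -> hit
9 -> fault, evict 0, frames [1, 9]
3 -> fault, evict 1, frames [9, 3]
1 -> fault, evict 9, frames [3, 1]
3 -> hit
7 -> fault, evict 3, frames [1, 7]
2 -> fault, evict 1, frames [7, 2]
3 -> fault, evict 7, frames [2, 3]
9 -> fault, evict 2, frames [3, 9]
5 -> fault, evict 3, frames [9, 5]
9 -> hit
5 -> hit
2 -> fault, evict 9, frames [5, 2]
9 -> fault, evict 5, frames [2, 9]
4 -> fault, evict 2, frames [9, 4]
9 -> hit
4 -> hit
Hits: 6.

6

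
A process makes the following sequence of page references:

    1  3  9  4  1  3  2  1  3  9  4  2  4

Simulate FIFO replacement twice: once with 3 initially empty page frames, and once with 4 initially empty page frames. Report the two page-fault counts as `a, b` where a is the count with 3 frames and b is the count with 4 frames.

3 frames: F F F F F F F . . F F . . → 9 faults.
4 frames: F F F F . . F F F F F F . → 10 faults.
10 > 9: adding a frame increased faults — Belady's anomaly.

9, 10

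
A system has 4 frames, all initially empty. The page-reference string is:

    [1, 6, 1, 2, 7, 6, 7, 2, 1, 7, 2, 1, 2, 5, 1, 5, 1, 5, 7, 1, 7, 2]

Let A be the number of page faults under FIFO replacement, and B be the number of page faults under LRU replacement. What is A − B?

1

Under FIFO: F F . F F . . . . . . . . F F . . . . . . . → 6 faults.
Under LRU: F F . F F . . . . . . . . F . . . . . . . . → 5 faults.
A − B = 6 − 5 = 1.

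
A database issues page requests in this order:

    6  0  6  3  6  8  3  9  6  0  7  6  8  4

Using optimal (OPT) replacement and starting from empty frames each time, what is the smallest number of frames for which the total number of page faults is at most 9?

3

f=1: 14 faults
f=2: 10 faults
f=3: 8 faults
f=4: 7 faults
f=5: 7 faults
f=6: 7 faults
f=7: 7 faults
Smallest f with faults ≤ 9 is 3.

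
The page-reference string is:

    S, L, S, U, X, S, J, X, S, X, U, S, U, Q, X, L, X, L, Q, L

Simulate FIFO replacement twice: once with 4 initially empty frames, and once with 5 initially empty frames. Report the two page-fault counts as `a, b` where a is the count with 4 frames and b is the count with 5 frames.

9, 6

4 frames: F F . F F . F . F . . . . F . F F . . . → 9 faults.
5 frames: F F . F F . F . . . . . . F . . . . . . → 6 faults.
6 < 9: adding a frame reduced faults, as is typical.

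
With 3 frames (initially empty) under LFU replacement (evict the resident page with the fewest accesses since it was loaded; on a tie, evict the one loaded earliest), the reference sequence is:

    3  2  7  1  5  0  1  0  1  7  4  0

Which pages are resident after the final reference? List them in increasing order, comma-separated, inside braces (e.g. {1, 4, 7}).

{0, 1, 4}

3: fault, frames [3]
2: fault, frames [3, 2]
7: fault, frames [3, 2, 7]
1: fault, evict 3, frames [2, 7, 1]
5: fault, evict 2, frames [7, 1, 5]
0: fault, evict 7, frames [1, 5, 0]
1: hit
0: hit
1: hit
7: fault, evict 5, frames [1, 0, 7]
4: fault, evict 7, frames [1, 0, 4]
0: hit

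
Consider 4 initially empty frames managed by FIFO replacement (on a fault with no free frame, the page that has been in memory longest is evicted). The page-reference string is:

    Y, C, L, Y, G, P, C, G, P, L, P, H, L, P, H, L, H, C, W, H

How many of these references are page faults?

Y: fault, frames [Y]
C: fault, frames [Y, C]
L: fault, frames [Y, C, L]
Y: hit
G: fault, frames [Y, C, L, G]
P: fault, evict Y, frames [C, L, G, P]
C: hit
G: hit
P: hit
L: hit
P: hit
H: fault, evict C, frames [L, G, P, H]
L: hit
P: hit
H: hit
L: hit
H: hit
C: fault, evict L, frames [G, P, H, C]
W: fault, evict G, frames [P, H, C, W]
H: hit
Page faults: 8.

8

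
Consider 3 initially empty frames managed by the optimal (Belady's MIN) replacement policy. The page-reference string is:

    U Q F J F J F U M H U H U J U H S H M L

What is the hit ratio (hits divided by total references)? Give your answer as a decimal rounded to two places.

0.55

U: fault, frames (U)
Q: fault, frames (U Q)
F: fault, frames (U Q F)
J: fault, evict Q, frames (U F J)
F: hit
J: hit
F: hit
U: hit
M: fault, evict F, frames (U J M)
H: fault, evict M, frames (U J H)
U: hit
H: hit
U: hit
J: hit
U: hit
H: hit
S: fault, evict J, frames (U H S)
H: hit
M: fault, evict S, frames (U H M)
L: fault, evict M, frames (U H L)
Hits: 11 of 20 references → 11/20 = 0.5500.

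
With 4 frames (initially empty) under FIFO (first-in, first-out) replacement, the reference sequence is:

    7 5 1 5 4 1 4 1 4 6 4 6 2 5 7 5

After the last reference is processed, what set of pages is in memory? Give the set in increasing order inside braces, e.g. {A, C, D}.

{2, 5, 6, 7}

7 → fault, frames {7}
5 → fault, frames {7,5}
1 → fault, frames {7,5,1}
5 → hit
4 → fault, frames {7,5,1,4}
1 → hit
4 → hit
1 → hit
4 → hit
6 → fault, evict 7, frames {5,1,4,6}
4 → hit
6 → hit
2 → fault, evict 5, frames {1,4,6,2}
5 → fault, evict 1, frames {4,6,2,5}
7 → fault, evict 4, frames {6,2,5,7}
5 → hit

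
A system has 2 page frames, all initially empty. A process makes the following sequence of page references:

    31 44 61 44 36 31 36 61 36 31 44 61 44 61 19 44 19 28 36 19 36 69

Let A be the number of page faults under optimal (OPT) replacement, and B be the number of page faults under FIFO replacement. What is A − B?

Under OPT: F F F . F F . F . F F . . . F . . F F . . F → 12 faults.
Under FIFO: F F F . F F . F F F F F . . F F . F F F . F → 16 faults.
A − B = 12 − 16 = -4.

-4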